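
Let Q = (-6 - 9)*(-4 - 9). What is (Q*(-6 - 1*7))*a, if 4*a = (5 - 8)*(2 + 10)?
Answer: 22815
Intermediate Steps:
Q = 195 (Q = -15*(-13) = 195)
a = -9 (a = ((5 - 8)*(2 + 10))/4 = (-3*12)/4 = (1/4)*(-36) = -9)
(Q*(-6 - 1*7))*a = (195*(-6 - 1*7))*(-9) = (195*(-6 - 7))*(-9) = (195*(-13))*(-9) = -2535*(-9) = 22815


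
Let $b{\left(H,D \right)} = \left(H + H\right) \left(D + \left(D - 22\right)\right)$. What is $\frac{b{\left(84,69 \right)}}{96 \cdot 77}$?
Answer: $\frac{29}{11} \approx 2.6364$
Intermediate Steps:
$b{\left(H,D \right)} = 2 H \left(-22 + 2 D\right)$ ($b{\left(H,D \right)} = 2 H \left(D + \left(D - 22\right)\right) = 2 H \left(D + \left(-22 + D\right)\right) = 2 H \left(-22 + 2 D\right)$)
$\frac{b{\left(84,69 \right)}}{96 \cdot 77} = \frac{4 \cdot 84 \left(-11 + 69\right)}{96 \cdot 77} = \frac{4 \cdot 84 \cdot 58}{7392} = 19488 \cdot \frac{1}{7392} = \frac{29}{11}$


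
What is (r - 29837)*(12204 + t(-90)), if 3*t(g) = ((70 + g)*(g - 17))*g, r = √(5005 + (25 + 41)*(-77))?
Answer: 1551404652 - 51996*I*√77 ≈ 1.5514e+9 - 4.5626e+5*I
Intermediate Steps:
r = I*√77 (r = √(5005 + 66*(-77)) = √(5005 - 5082) = √(-77) = I*√77 ≈ 8.775*I)
t(g) = g*(-17 + g)*(70 + g)/3 (t(g) = (((70 + g)*(g - 17))*g)/3 = (((70 + g)*(-17 + g))*g)/3 = (((-17 + g)*(70 + g))*g)/3 = (g*(-17 + g)*(70 + g))/3 = g*(-17 + g)*(70 + g)/3)
(r - 29837)*(12204 + t(-90)) = (I*√77 - 29837)*(12204 + (⅓)*(-90)*(-1190 + (-90)² + 53*(-90))) = (-29837 + I*√77)*(12204 + (⅓)*(-90)*(-1190 + 8100 - 4770)) = (-29837 + I*√77)*(12204 + (⅓)*(-90)*2140) = (-29837 + I*√77)*(12204 - 64200) = (-29837 + I*√77)*(-51996) = 1551404652 - 51996*I*√77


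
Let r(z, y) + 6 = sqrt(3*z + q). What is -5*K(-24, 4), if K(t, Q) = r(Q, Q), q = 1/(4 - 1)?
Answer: 30 - 5*sqrt(111)/3 ≈ 12.441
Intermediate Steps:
q = 1/3 ≈ 0.33333
r(z, y) = -6 + sqrt(1/3 + 3*z) (r(z, y) = -6 + sqrt(3*z + 1/3) = -6 + sqrt(1/3 + 3*z))
K(t, Q) = -6 + sqrt(3 + 27*Q)/3
-5*K(-24, 4) = -5*(-6 + sqrt(3 + 27*4)/3) = -5*(-6 + sqrt(3 + 108)/3) = -5*(-6 + sqrt(111)/3) = 30 - 5*sqrt(111)/3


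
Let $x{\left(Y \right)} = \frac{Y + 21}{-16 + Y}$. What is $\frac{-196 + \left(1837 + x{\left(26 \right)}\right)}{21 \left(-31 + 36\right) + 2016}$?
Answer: $\frac{2351}{3030} \approx 0.77591$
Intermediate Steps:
$x{\left(Y \right)} = \frac{21 + Y}{-16 + Y}$
$\frac{-196 + \left(1837 + x{\left(26 \right)}\right)}{21 \left(-31 + 36\right) + 2016} = \frac{-196 + \left(1837 + \frac{21 + 26}{-16 + 26}\right)}{21 \left(-31 + 36\right) + 2016} = \frac{-196 + \left(1837 + \frac{1}{10} \cdot 47\right)}{21 \cdot 5 + 2016} = \frac{-196 + \left(1837 + \frac{1}{10} \cdot 47\right)}{105 + 2016} = \frac{-196 + \left(1837 + \frac{47}{10}\right)}{2121} = \left(-196 + \frac{18417}{10}\right) \frac{1}{2121} = \frac{16457}{10} \cdot \frac{1}{2121} = \frac{2351}{3030}$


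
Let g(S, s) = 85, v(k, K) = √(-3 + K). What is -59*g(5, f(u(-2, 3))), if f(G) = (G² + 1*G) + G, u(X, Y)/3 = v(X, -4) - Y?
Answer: -5015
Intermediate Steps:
u(X, Y) = -3*Y + 3*I*√7 (u(X, Y) = 3*(√(-3 - 4) - Y) = 3*(√(-7) - Y) = 3*(I*√7 - Y) = 3*(-Y + I*√7) = -3*Y + 3*I*√7)
f(G) = G² + 2*G (f(G) = (G² + G) + G = (G + G²) + G = G² + 2*G)
-59*g(5, f(u(-2, 3))) = -59*85 = -5015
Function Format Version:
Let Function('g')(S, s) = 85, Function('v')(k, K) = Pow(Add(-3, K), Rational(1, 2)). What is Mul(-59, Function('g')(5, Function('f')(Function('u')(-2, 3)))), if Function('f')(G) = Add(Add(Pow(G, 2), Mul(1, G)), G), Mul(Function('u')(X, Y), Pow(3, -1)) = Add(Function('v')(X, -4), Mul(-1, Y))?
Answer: -5015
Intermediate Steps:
Function('u')(X, Y) = Add(Mul(-3, Y), Mul(3, I, Pow(7, Rational(1, 2)))) (Function('u')(X, Y) = Mul(3, Add(Pow(Add(-3, -4), Rational(1, 2)), Mul(-1, Y))) = Mul(3, Add(Pow(-7, Rational(1, 2)), Mul(-1, Y))) = Mul(3, Add(Mul(I, Pow(7, Rational(1, 2))), Mul(-1, Y))) = Mul(3, Add(Mul(-1, Y), Mul(I, Pow(7, Rational(1, 2))))) = Add(Mul(-3, Y), Mul(3, I, Pow(7, Rational(1, 2)))))
Function('f')(G) = Add(Pow(G, 2), Mul(2, G)) (Function('f')(G) = Add(Add(Pow(G, 2), G), G) = Add(Add(G, Pow(G, 2)), G) = Add(Pow(G, 2), Mul(2, G)))
Mul(-59, Function('g')(5, Function('f')(Function('u')(-2, 3)))) = Mul(-59, 85) = -5015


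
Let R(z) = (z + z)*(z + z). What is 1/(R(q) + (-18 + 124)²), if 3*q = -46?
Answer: 9/109588 ≈ 8.2126e-5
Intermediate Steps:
q = -46/3 (q = (⅓)*(-46) = -46/3 ≈ -15.333)
R(z) = 4*z² (R(z) = (2*z)*(2*z) = 4*z²)
1/(R(q) + (-18 + 124)²) = 1/(4*(-46/3)² + (-18 + 124)²) = 1/(4*(2116/9) + 106²) = 1/(8464/9 + 11236) = 1/(109588/9) = 9/109588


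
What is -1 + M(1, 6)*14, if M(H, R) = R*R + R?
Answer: 587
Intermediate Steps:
M(H, R) = R + R² (M(H, R) = R² + R = R + R²)
-1 + M(1, 6)*14 = -1 + (6*(1 + 6))*14 = -1 + (6*7)*14 = -1 + 42*14 = -1 + 588 = 587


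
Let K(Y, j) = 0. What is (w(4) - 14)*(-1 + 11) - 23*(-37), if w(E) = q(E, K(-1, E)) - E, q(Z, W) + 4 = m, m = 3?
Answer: 661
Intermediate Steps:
q(Z, W) = -1 (q(Z, W) = -4 + 3 = -1)
w(E) = -1 - E
(w(4) - 14)*(-1 + 11) - 23*(-37) = ((-1 - 1*4) - 14)*(-1 + 11) - 23*(-37) = ((-1 - 4) - 14)*10 + 851 = (-5 - 14)*10 + 851 = -19*10 + 851 = -190 + 851 = 661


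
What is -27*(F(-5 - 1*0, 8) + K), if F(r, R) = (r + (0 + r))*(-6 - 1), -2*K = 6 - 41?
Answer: -4725/2 ≈ -2362.5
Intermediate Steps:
K = 35/2 (K = -(6 - 41)/2 = -½*(-35) = 35/2 ≈ 17.500)
F(r, R) = -14*r (F(r, R) = (r + r)*(-7) = (2*r)*(-7) = -14*r)
-27*(F(-5 - 1*0, 8) + K) = -27*(-14*(-5 - 1*0) + 35/2) = -27*(-14*(-5 + 0) + 35/2) = -27*(-14*(-5) + 35/2) = -27*(70 + 35/2) = -27*175/2 = -4725/2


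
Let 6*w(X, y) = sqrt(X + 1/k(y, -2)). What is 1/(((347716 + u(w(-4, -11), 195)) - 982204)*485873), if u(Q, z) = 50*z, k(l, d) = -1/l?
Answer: -1/303543326274 ≈ -3.2944e-12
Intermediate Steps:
w(X, y) = sqrt(X - y)/6 (w(X, y) = sqrt(X + 1/(-1/y))/6 = sqrt(X + 1*(-y))/6 = sqrt(X - y)/6)
1/(((347716 + u(w(-4, -11), 195)) - 982204)*485873) = 1/(((347716 + 50*195) - 982204)*485873) = (1/485873)/((347716 + 9750) - 982204) = (1/485873)/(357466 - 982204) = (1/485873)/(-624738) = -1/624738*1/485873 = -1/303543326274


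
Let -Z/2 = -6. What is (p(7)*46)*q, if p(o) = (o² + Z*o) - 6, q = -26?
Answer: -151892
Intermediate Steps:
Z = 12 (Z = -2*(-6) = 12)
p(o) = -6 + o² + 12*o (p(o) = (o² + 12*o) - 6 = -6 + o² + 12*o)
(p(7)*46)*q = ((-6 + 7² + 12*7)*46)*(-26) = ((-6 + 49 + 84)*46)*(-26) = (127*46)*(-26) = 5842*(-26) = -151892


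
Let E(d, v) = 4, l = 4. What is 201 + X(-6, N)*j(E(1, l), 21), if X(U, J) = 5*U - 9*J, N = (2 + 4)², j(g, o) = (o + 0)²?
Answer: -155913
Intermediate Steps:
j(g, o) = o²
N = 36 (N = 6² = 36)
X(U, J) = -9*J + 5*U
201 + X(-6, N)*j(E(1, l), 21) = 201 + (-9*36 + 5*(-6))*21² = 201 + (-324 - 30)*441 = 201 - 354*441 = 201 - 156114 = -155913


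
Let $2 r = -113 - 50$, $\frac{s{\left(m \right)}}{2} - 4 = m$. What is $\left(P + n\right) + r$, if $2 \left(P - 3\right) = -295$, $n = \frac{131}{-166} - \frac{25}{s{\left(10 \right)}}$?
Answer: $- \frac{529133}{2324} \approx -227.68$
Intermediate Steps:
$s{\left(m \right)} = 8 + 2 m$
$n = - \frac{3909}{2324}$ ($n = \frac{131}{-166} - \frac{25}{8 + 2 \cdot 10} = 131 \left(- \frac{1}{166}\right) - \frac{25}{8 + 20} = - \frac{131}{166} - \frac{25}{28} = - \frac{3909}{2324} \approx -1.682$)
$P = - \frac{289}{2}$ ($P = 3 + \frac{1}{2} \left(-295\right) = 3 - \frac{295}{2} = - \frac{289}{2} \approx -144.5$)
$r = - \frac{163}{2}$ ($r = \frac{-113 - 50}{2} = \frac{1}{2} \left(-163\right) = - \frac{163}{2} \approx -81.5$)
$\left(P + n\right) + r = \left(- \frac{289}{2} - \frac{3909}{2324}\right) - \frac{163}{2} = - \frac{339727}{2324} - \frac{163}{2} = - \frac{529133}{2324}$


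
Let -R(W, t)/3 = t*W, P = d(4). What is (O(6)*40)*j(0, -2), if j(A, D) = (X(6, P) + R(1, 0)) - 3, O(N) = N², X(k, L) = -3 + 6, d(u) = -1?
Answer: 0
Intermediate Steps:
P = -1
X(k, L) = 3
R(W, t) = -3*W*t (R(W, t) = -3*t*W = -3*W*t)
j(A, D) = 0 (j(A, D) = (3 - 3*1*0) - 3 = (3 + 0) - 3 = 3 - 3 = 0)
(O(6)*40)*j(0, -2) = (6²*40)*0 = (36*40)*0 = 1440*0 = 0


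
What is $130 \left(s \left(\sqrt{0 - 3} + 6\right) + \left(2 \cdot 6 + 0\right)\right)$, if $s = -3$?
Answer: $-780 - 390 i \sqrt{3} \approx -780.0 - 675.5 i$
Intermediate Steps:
$130 \left(s \left(\sqrt{0 - 3} + 6\right) + \left(2 \cdot 6 + 0\right)\right) = 130 \left(- 3 \left(\sqrt{0 - 3} + 6\right) + \left(2 \cdot 6 + 0\right)\right) = 130 \left(- 3 \left(\sqrt{-3} + 6\right) + \left(12 + 0\right)\right) = 130 \left(- 3 \left(i \sqrt{3} + 6\right) + 12\right) = 130 \left(- 3 \left(6 + i \sqrt{3}\right) + 12\right) = 130 \left(\left(-18 - 3 i \sqrt{3}\right) + 12\right) = 130 \left(-6 - 3 i \sqrt{3}\right) = -780 - 390 i \sqrt{3}$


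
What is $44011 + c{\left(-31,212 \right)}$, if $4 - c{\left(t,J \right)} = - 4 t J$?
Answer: $17727$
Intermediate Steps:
$c{\left(t,J \right)} = 4 + 4 J t$ ($c{\left(t,J \right)} = 4 - - 4 t J = 4 - - 4 J t = 4 + 4 J t$)
$44011 + c{\left(-31,212 \right)} = 44011 + \left(4 + 4 \cdot 212 \left(-31\right)\right) = 44011 + \left(4 - 26288\right) = 44011 - 26284 = 17727$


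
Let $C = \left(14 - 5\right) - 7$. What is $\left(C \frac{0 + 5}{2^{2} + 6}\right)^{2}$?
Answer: $1$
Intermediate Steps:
$C = 2$ ($C = 9 - 7 = 2$)
$\left(C \frac{0 + 5}{2^{2} + 6}\right)^{2} = \left(2 \frac{0 + 5}{2^{2} + 6}\right)^{2} = \left(2 \frac{5}{4 + 6}\right)^{2} = \left(2 \cdot \frac{5}{10}\right)^{2} = \left(2 \cdot 5 \cdot \frac{1}{10}\right)^{2} = \left(2 \cdot \frac{1}{2}\right)^{2} = 1^{2} = 1$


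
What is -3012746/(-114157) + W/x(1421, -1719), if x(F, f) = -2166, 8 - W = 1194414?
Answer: 71437706789/123632031 ≈ 577.83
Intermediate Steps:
W = -1194406 (W = 8 - 1*1194414 = 8 - 1194414 = -1194406)
-3012746/(-114157) + W/x(1421, -1719) = -3012746/(-114157) - 1194406/(-2166) = -3012746*(-1/114157) - 1194406*(-1/2166) = 3012746/114157 + 597203/1083 = 71437706789/123632031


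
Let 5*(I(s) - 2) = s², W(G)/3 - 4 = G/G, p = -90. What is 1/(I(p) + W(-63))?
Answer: 1/1637 ≈ 0.00061087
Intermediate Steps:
W(G) = 15 (W(G) = 12 + 3*(G/G) = 12 + 3*1 = 12 + 3 = 15)
I(s) = 2 + s²/5
1/(I(p) + W(-63)) = 1/((2 + (⅕)*(-90)²) + 15) = 1/((2 + (⅕)*8100) + 15) = 1/((2 + 1620) + 15) = 1/(1622 + 15) = 1/1637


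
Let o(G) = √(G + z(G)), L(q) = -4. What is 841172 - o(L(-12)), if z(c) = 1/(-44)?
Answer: 841172 - I*√1947/22 ≈ 8.4117e+5 - 2.0057*I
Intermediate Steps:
z(c) = -1/44
o(G) = √(-1/44 + G) (o(G) = √(G - 1/44) = √(-1/44 + G))
841172 - o(L(-12)) = 841172 - √(-11 + 484*(-4))/22 = 841172 - √(-11 - 1936)/22 = 841172 - √(-1947)/22 = 841172 - I*√1947/22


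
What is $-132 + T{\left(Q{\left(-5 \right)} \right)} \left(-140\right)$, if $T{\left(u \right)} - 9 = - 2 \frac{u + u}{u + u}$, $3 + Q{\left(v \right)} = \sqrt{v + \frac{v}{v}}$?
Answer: $-1112$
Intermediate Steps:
$Q{\left(v \right)} = -3 + \sqrt{1 + v}$ ($Q{\left(v \right)} = -3 + \sqrt{v + \frac{v}{v}} = -3 + \sqrt{v + 1} = -3 + \sqrt{1 + v}$)
$T{\left(u \right)} = 7$ ($T{\left(u \right)} = 9 - 2 \frac{u + u}{u + u} = 9 - 2 \frac{2 u}{2 u} = 9 - 2 \cdot 2 u \frac{1}{2 u} = 9 - 2 = 7$)
$-132 + T{\left(Q{\left(-5 \right)} \right)} \left(-140\right) = -132 + 7 \left(-140\right) = -132 - 980 = -1112$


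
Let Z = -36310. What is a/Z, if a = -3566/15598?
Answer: 1783/283181690 ≈ 6.2963e-6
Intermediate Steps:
a = -1783/7799 (a = -3566*1/15598 = -1783/7799 ≈ -0.22862)
a/Z = -1783/7799/(-36310) = -1783/7799*(-1/36310) = 1783/283181690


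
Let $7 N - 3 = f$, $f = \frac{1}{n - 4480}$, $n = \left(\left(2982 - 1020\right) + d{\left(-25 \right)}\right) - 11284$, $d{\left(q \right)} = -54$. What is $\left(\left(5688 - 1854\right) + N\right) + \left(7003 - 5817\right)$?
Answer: $\frac{486941407}{96992} \approx 5020.4$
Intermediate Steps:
$n = -9376$ ($n = \left(\left(2982 - 1020\right) - 54\right) - 11284 = \left(1962 - 54\right) - 11284 = 1908 - 11284 = -9376$)
$f = - \frac{1}{13856}$ ($f = \frac{1}{-9376 - 4480} = \frac{1}{-13856} = - \frac{1}{13856} \approx -7.2171 \cdot 10^{-5}$)
$N = \frac{41567}{96992}$ ($N = \frac{3}{7} + \frac{1}{7} \left(- \frac{1}{13856}\right) = \frac{3}{7} - \frac{1}{96992} = \frac{41567}{96992} \approx 0.42856$)
$\left(\left(5688 - 1854\right) + N\right) + \left(7003 - 5817\right) = \left(\left(5688 - 1854\right) + \frac{41567}{96992}\right) + \left(7003 - 5817\right) = \left(3834 + \frac{41567}{96992}\right) + 1186 = \frac{371908895}{96992} + 1186 = \frac{486941407}{96992}$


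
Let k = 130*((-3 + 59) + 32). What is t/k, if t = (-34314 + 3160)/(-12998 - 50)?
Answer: 15577/74634560 ≈ 0.00020871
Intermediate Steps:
t = 15577/6524 (t = -31154/(-13048) = -31154*(-1/13048) = 15577/6524 ≈ 2.3876)
k = 11440 (k = 130*(56 + 32) = 130*88 = 11440)
t/k = (15577/6524)/11440 = (15577/6524)*(1/11440) = 15577/74634560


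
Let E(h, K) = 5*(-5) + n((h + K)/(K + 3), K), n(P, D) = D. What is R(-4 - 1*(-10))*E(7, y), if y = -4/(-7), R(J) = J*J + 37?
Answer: -12483/7 ≈ -1783.3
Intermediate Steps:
R(J) = 37 + J² (R(J) = J² + 37 = 37 + J²)
y = 4/7 (y = -4*(-⅐) = 4/7 ≈ 0.57143)
E(h, K) = -25 + K (E(h, K) = 5*(-5) + K = -25 + K)
R(-4 - 1*(-10))*E(7, y) = (37 + (-4 - 1*(-10))²)*(-25 + 4/7) = (37 + (-4 + 10)²)*(-171/7) = (37 + 6²)*(-171/7) = (37 + 36)*(-171/7) = 73*(-171/7) = -12483/7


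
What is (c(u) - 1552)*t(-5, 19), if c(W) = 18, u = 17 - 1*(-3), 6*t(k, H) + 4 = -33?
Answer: 28379/3 ≈ 9459.7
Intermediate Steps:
t(k, H) = -37/6 (t(k, H) = -⅔ + (⅙)*(-33) = -⅔ - 11/2 = -37/6)
u = 20 (u = 17 + 3 = 20)
(c(u) - 1552)*t(-5, 19) = (18 - 1552)*(-37/6) = -1534*(-37/6) = 28379/3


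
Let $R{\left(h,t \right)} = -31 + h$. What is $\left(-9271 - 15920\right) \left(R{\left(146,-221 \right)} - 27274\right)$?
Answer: $684162369$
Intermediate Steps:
$\left(-9271 - 15920\right) \left(R{\left(146,-221 \right)} - 27274\right) = \left(-9271 - 15920\right) \left(\left(-31 + 146\right) - 27274\right) = - 25191 \left(115 - 27274\right) = \left(-25191\right) \left(-27159\right) = 684162369$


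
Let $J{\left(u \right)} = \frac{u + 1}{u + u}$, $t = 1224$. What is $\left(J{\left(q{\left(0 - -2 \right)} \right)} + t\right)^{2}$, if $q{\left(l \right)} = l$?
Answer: $\frac{24000201}{16} \approx 1.5 \cdot 10^{6}$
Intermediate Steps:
$J{\left(u \right)} = \frac{1 + u}{2 u}$
$\left(J{\left(q{\left(0 - -2 \right)} \right)} + t\right)^{2} = \left(\frac{1 + \left(0 - -2\right)}{2 \left(0 - -2\right)} + 1224\right)^{2} = \left(\frac{1 + \left(0 + 2\right)}{2 \left(0 + 2\right)} + 1224\right)^{2} = \left(\frac{1 + 2}{2 \cdot 2} + 1224\right)^{2} = \left(\frac{1}{2} \cdot \frac{1}{2} \cdot 3 + 1224\right)^{2} = \left(\frac{3}{4} + 1224\right)^{2} = \left(\frac{4899}{4}\right)^{2} = \frac{24000201}{16}$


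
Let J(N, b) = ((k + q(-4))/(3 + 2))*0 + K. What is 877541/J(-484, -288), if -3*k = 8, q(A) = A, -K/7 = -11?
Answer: 125363/11 ≈ 11397.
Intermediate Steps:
K = 77 (K = -7*(-11) = 77)
k = -8/3 (k = -⅓*8 = -8/3 ≈ -2.6667)
J(N, b) = 77 (J(N, b) = ((-8/3 - 4)/(3 + 2))*0 + 77 = -20/3/5*0 + 77 = -20/3*⅕*0 + 77 = -4/3*0 + 77 = 0 + 77 = 77)
877541/J(-484, -288) = 877541/77 = 877541*(1/77) = 125363/11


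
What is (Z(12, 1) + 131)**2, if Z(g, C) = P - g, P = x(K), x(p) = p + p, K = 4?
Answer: 16129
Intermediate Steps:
x(p) = 2*p
P = 8 (P = 2*4 = 8)
Z(g, C) = 8 - g
(Z(12, 1) + 131)**2 = ((8 - 1*12) + 131)**2 = ((8 - 12) + 131)**2 = (-4 + 131)**2 = 127**2 = 16129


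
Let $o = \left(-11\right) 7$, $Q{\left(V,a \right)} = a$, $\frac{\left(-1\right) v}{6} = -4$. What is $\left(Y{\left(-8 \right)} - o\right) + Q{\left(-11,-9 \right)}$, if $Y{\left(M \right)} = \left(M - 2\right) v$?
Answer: $-172$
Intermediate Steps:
$v = 24$ ($v = \left(-6\right) \left(-4\right) = 24$)
$Y{\left(M \right)} = -48 + 24 M$ ($Y{\left(M \right)} = \left(M - 2\right) 24 = \left(-2 + M\right) 24 = -48 + 24 M$)
$o = -77$
$\left(Y{\left(-8 \right)} - o\right) + Q{\left(-11,-9 \right)} = \left(\left(-48 + 24 \left(-8\right)\right) - -77\right) - 9 = \left(\left(-48 - 192\right) + 77\right) - 9 = \left(-240 + 77\right) - 9 = -163 - 9 = -172$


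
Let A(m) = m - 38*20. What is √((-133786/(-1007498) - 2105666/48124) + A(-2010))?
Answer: I*√413387769716929609475218/12121208438 ≈ 53.044*I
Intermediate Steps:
A(m) = -760 + m (A(m) = m - 1*760 = m - 760 = -760 + m)
√((-133786/(-1007498) - 2105666/48124) + A(-2010)) = √((-133786/(-1007498) - 2105666/48124) + (-760 - 2010)) = √((-133786*(-1/1007498) - 2105666*1/48124) - 2770) = √((66893/503749 - 1052833/24062) - 2770) = √(-528753991551/12121208438 - 2770) = √(-34104501364811/12121208438) = I*√413387769716929609475218/12121208438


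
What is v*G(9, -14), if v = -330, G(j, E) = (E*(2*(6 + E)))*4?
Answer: -295680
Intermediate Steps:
G(j, E) = 4*E*(12 + 2*E) (G(j, E) = (E*(12 + 2*E))*4 = 4*E*(12 + 2*E))
v*G(9, -14) = -2640*(-14)*(6 - 14) = -2640*(-14)*(-8) = -330*896 = -295680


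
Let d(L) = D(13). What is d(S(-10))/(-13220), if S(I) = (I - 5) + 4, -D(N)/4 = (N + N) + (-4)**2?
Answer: 42/3305 ≈ 0.012708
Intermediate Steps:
D(N) = -64 - 8*N (D(N) = -4*((N + N) + (-4)**2) = -4*(2*N + 16) = -4*(16 + 2*N) = -64 - 8*N)
S(I) = -1 + I (S(I) = (-5 + I) + 4 = -1 + I)
d(L) = -168 (d(L) = -64 - 8*13 = -64 - 104 = -168)
d(S(-10))/(-13220) = -168/(-13220) = -168*(-1/13220) = 42/3305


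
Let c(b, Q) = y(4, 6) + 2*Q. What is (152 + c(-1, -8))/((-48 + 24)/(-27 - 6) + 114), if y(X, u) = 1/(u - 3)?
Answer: 4499/3786 ≈ 1.1883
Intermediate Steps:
y(X, u) = 1/(-3 + u)
c(b, Q) = ⅓ + 2*Q (c(b, Q) = 1/(-3 + 6) + 2*Q = 1/3 + 2*Q = ⅓ + 2*Q)
(152 + c(-1, -8))/((-48 + 24)/(-27 - 6) + 114) = (152 + (⅓ + 2*(-8)))/((-48 + 24)/(-27 - 6) + 114) = (152 + (⅓ - 16))/(-24/(-33) + 114) = (152 - 47/3)/(-24*(-1/33) + 114) = (409/3)/(8/11 + 114) = (409/3)/(1262/11) = (11/1262)*(409/3) = 4499/3786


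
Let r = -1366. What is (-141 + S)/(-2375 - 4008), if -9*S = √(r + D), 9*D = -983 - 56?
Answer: 141/6383 + I*√13333/172341 ≈ 0.02209 + 0.00067*I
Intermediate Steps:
D = -1039/9 (D = (-983 - 56)/9 = (⅑)*(-1039) = -1039/9 ≈ -115.44)
S = -I*√13333/27 (S = -√(-1366 - 1039/9)/9 = -I*√13333/27 ≈ -4.2766*I)
(-141 + S)/(-2375 - 4008) = (-141 - I*√13333/27)/(-2375 - 4008) = (-141 - I*√13333/27)/(-6383) = (-141 - I*√13333/27)*(-1/6383) = 141/6383 + I*√13333/172341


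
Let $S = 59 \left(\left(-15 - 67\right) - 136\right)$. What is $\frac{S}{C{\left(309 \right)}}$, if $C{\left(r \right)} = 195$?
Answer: $- \frac{12862}{195} \approx -65.959$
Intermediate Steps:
$S = -12862$ ($S = 59 \left(\left(-15 - 67\right) - 136\right) = 59 \left(-82 - 136\right) = 59 \left(-218\right) = -12862$)
$\frac{S}{C{\left(309 \right)}} = - \frac{12862}{195}$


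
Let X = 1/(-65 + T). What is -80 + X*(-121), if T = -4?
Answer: -5399/69 ≈ -78.246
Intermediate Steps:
X = -1/69 (X = 1/(-65 - 4) = 1/(-69) = -1/69 ≈ -0.014493)
-80 + X*(-121) = -80 - 1/69*(-121) = -80 + 121/69 = -5399/69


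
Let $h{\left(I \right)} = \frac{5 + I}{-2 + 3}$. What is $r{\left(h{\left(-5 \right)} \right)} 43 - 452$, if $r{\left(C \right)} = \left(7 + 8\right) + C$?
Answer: $193$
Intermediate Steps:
$h{\left(I \right)} = 5 + I$ ($h{\left(I \right)} = \frac{5 + I}{1} = \left(5 + I\right) 1 = 5 + I$)
$r{\left(C \right)} = 15 + C$
$r{\left(h{\left(-5 \right)} \right)} 43 - 452 = \left(15 + \left(5 - 5\right)\right) 43 - 452 = \left(15 + 0\right) 43 - 452 = 15 \cdot 43 - 452 = 645 - 452 = 193$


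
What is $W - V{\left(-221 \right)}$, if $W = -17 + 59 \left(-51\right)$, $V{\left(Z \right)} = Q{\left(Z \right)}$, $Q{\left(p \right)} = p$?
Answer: $-2805$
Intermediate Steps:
$V{\left(Z \right)} = Z$
$W = -3026$ ($W = -17 - 3009 = -3026$)
$W - V{\left(-221 \right)} = -3026 - -221 = -3026 + 221 = -2805$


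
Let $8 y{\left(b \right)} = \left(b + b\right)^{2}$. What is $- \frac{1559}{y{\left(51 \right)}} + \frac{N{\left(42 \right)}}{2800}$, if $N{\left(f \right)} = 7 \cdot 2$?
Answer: $- \frac{620999}{520200} \approx -1.1938$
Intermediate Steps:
$N{\left(f \right)} = 14$
$y{\left(b \right)} = \frac{b^{2}}{2}$ ($y{\left(b \right)} = \frac{\left(b + b\right)^{2}}{8} = \frac{\left(2 b\right)^{2}}{8} = \frac{4 b^{2}}{8} = \frac{b^{2}}{2}$)
$- \frac{1559}{y{\left(51 \right)}} + \frac{N{\left(42 \right)}}{2800} = - \frac{1559}{\frac{1}{2} \cdot 51^{2}} + \frac{14}{2800} = - \frac{1559}{\frac{1}{2} \cdot 2601} + 14 \cdot \frac{1}{2800} = - \frac{1559}{\frac{2601}{2}} + \frac{1}{200} = \left(-1559\right) \frac{2}{2601} + \frac{1}{200} = - \frac{3118}{2601} + \frac{1}{200} = - \frac{620999}{520200}$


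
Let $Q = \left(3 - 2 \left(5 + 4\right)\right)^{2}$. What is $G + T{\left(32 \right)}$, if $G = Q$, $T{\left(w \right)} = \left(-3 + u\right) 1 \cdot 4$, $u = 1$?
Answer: $217$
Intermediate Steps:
$T{\left(w \right)} = -8$ ($T{\left(w \right)} = \left(-3 + 1\right) 1 \cdot 4 = \left(-2\right) 4 = -8$)
$Q = 225$ ($Q = \left(3 - 18\right)^{2} = \left(-15\right)^{2} = 225$)
$G = 225$
$G + T{\left(32 \right)} = 225 - 8 = 217$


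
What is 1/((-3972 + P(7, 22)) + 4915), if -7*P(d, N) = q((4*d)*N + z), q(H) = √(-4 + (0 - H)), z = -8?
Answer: 46207/43573813 + 42*I*√17/43573813 ≈ 0.0010604 + 3.9742e-6*I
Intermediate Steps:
q(H) = √(-4 - H)
P(d, N) = -√(4 - 4*N*d)/7 (P(d, N) = -√(-4 - ((4*d)*N - 8))/7 = -√(-4 - (4*N*d - 8))/7 = -√(-4 - (-8 + 4*N*d))/7 = -√(-4 + (8 - 4*N*d))/7 = -√(4 - 4*N*d)/7)
1/((-3972 + P(7, 22)) + 4915) = 1/((-3972 - 2*√(1 - 1*22*7)/7) + 4915) = 1/((-3972 - 2*√(1 - 154)/7) + 4915) = 1/((-3972 - 6*I*√17/7) + 4915) = 1/(943 - 6*I*√17/7)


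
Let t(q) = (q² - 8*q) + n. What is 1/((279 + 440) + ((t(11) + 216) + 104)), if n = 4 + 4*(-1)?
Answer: 1/1072 ≈ 0.00093284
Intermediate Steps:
n = 0 (n = 4 - 4 = 0)
t(q) = q² - 8*q (t(q) = (q² - 8*q) + 0 = q² - 8*q)
1/((279 + 440) + ((t(11) + 216) + 104)) = 1/((279 + 440) + ((11*(-8 + 11) + 216) + 104)) = 1/(719 + ((11*3 + 216) + 104)) = 1/(719 + ((33 + 216) + 104)) = 1/(719 + (249 + 104)) = 1/(719 + 353) = 1/1072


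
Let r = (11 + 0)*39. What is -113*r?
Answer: -48477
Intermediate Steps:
r = 429 (r = 11*39 = 429)
-113*r = -113*429 = -48477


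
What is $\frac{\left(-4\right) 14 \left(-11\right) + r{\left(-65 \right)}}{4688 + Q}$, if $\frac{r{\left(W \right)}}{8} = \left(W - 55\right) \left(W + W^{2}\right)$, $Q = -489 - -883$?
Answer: $- \frac{1996492}{2541} \approx -785.71$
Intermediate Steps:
$Q = 394$ ($Q = -489 + 883 = 394$)
$r{\left(W \right)} = 8 \left(-55 + W\right) \left(W + W^{2}\right)$ ($r{\left(W \right)} = 8 \left(W - 55\right) \left(W + W^{2}\right) = 8 \left(-55 + W\right) \left(W + W^{2}\right)$)
$\frac{\left(-4\right) 14 \left(-11\right) + r{\left(-65 \right)}}{4688 + Q} = \frac{\left(-4\right) 14 \left(-11\right) + 8 \left(-65\right) \left(-55 + \left(-65\right)^{2} - -3510\right)}{4688 + 394} = \frac{\left(-56\right) \left(-11\right) + 8 \left(-65\right) \left(-55 + 4225 + 3510\right)}{5082} = \left(616 + 8 \left(-65\right) 7680\right) \frac{1}{5082} = \left(616 - 3993600\right) \frac{1}{5082} = \left(-3992984\right) \frac{1}{5082} = - \frac{1996492}{2541}$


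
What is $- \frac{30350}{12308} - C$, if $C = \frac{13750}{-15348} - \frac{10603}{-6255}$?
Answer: $- \frac{80375590499}{24616446165} \approx -3.2651$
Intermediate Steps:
$C = \frac{12788099}{16000290}$ ($C = 13750 \left(- \frac{1}{15348}\right) - - \frac{10603}{6255} = - \frac{6875}{7674} + \frac{10603}{6255} = \frac{12788099}{16000290} \approx 0.79924$)
$- \frac{30350}{12308} - C = - \frac{30350}{12308} - \frac{12788099}{16000290} = \left(-30350\right) \frac{1}{12308} - \frac{12788099}{16000290} = - \frac{15175}{6154} - \frac{12788099}{16000290} = - \frac{80375590499}{24616446165}$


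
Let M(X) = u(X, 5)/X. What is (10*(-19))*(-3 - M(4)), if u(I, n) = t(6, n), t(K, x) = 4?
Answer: 760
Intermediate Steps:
u(I, n) = 4
M(X) = 4/X
(10*(-19))*(-3 - M(4)) = (10*(-19))*(-3 - 4/4) = -190*(-3 - 4/4) = -190*(-3 - 1*1) = -190*(-3 - 1) = -190*(-4) = 760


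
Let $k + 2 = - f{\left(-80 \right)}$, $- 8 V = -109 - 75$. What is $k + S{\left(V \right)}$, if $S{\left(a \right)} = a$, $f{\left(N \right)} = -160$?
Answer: $181$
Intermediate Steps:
$V = 23$ ($V = - \frac{-109 - 75}{8} = \left(- \frac{1}{8}\right) \left(-184\right) = 23$)
$k = 158$ ($k = -2 - -160 = -2 + 160 = 158$)
$k + S{\left(V \right)} = 158 + 23 = 181$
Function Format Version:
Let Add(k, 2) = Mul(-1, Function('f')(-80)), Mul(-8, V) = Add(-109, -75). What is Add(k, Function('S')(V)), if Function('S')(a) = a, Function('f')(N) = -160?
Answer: 181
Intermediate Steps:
V = 23 (V = Mul(Rational(-1, 8), Add(-109, -75)) = Mul(Rational(-1, 8), -184) = 23)
k = 158 (k = Add(-2, Mul(-1, -160)) = Add(-2, 160) = 158)
Add(k, Function('S')(V)) = Add(158, 23) = 181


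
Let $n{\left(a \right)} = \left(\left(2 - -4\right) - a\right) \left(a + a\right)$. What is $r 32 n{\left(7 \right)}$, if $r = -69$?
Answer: $30912$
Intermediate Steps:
$n{\left(a \right)} = 2 a \left(6 - a\right)$ ($n{\left(a \right)} = \left(\left(2 + 4\right) - a\right) 2 a = \left(6 - a\right) 2 a = 2 a \left(6 - a\right)$)
$r 32 n{\left(7 \right)} = \left(-69\right) 32 \cdot 2 \cdot 7 \left(6 - 7\right) = - 2208 \cdot 2 \cdot 7 \left(6 - 7\right) = - 2208 \cdot 2 \cdot 7 \left(-1\right) = \left(-2208\right) \left(-14\right) = 30912$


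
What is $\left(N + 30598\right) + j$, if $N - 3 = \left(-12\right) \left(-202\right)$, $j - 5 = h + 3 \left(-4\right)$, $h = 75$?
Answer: $33093$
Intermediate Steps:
$j = 68$ ($j = 5 + \left(75 + 3 \left(-4\right)\right) = 5 + \left(75 - 12\right) = 5 + 63 = 68$)
$N = 2427$ ($N = 3 - -2424 = 3 + 2424 = 2427$)
$\left(N + 30598\right) + j = \left(2427 + 30598\right) + 68 = 33025 + 68 = 33093$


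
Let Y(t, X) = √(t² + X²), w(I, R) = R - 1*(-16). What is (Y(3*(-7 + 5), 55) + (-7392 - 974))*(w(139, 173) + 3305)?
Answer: -29230804 + 3494*√3061 ≈ -2.9038e+7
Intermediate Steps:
w(I, R) = 16 + R (w(I, R) = R + 16 = 16 + R)
Y(t, X) = √(X² + t²)
(Y(3*(-7 + 5), 55) + (-7392 - 974))*(w(139, 173) + 3305) = (√(55² + (3*(-7 + 5))²) + (-7392 - 974))*((16 + 173) + 3305) = (√(3025 + (3*(-2))²) - 8366)*(189 + 3305) = (√(3025 + (-6)²) - 8366)*3494 = (√(3025 + 36) - 8366)*3494 = (√3061 - 8366)*3494 = (-8366 + √3061)*3494 = -29230804 + 3494*√3061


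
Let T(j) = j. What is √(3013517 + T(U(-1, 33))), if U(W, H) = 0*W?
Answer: √3013517 ≈ 1735.9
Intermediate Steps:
U(W, H) = 0
√(3013517 + T(U(-1, 33))) = √(3013517 + 0) = √3013517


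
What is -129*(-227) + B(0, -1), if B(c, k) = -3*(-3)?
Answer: 29292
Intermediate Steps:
B(c, k) = 9
-129*(-227) + B(0, -1) = -129*(-227) + 9 = 29283 + 9 = 29292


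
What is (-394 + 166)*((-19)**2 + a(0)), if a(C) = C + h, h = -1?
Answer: -82080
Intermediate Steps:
a(C) = -1 + C (a(C) = C - 1 = -1 + C)
(-394 + 166)*((-19)**2 + a(0)) = (-394 + 166)*((-19)**2 + (-1 + 0)) = -228*(361 - 1) = -228*360 = -82080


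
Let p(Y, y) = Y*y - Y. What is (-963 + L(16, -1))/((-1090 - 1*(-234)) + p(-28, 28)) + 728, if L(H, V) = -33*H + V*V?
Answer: 587513/806 ≈ 728.92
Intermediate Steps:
p(Y, y) = -Y + Y*y
L(H, V) = V**2 - 33*H (L(H, V) = -33*H + V**2 = V**2 - 33*H)
(-963 + L(16, -1))/((-1090 - 1*(-234)) + p(-28, 28)) + 728 = (-963 + ((-1)**2 - 33*16))/((-1090 - 1*(-234)) - 28*(-1 + 28)) + 728 = (-963 + (1 - 528))/((-1090 + 234) - 28*27) + 728 = (-963 - 527)/(-856 - 756) + 728 = -1490/(-1612) + 728 = -1490*(-1/1612) + 728 = 745/806 + 728 = 587513/806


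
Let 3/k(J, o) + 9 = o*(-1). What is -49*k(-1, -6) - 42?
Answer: 7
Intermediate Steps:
k(J, o) = 3/(-9 - o) (k(J, o) = 3/(-9 + o*(-1)) = 3/(-9 - o))
-49*k(-1, -6) - 42 = -(-147)/(9 - 6) - 42 = -(-147)/3 - 42 = -49*(-1) - 42 = 49 - 42 = 7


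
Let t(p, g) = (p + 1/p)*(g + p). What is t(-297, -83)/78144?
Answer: 4189975/2901096 ≈ 1.4443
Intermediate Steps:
t(p, g) = (g + p)*(p + 1/p)
t(-297, -83)/78144 = (1 + (-297)**2 - 83*(-297) - 83/(-297))/78144 = (1 + 88209 + 24651 - 83*(-1/297))*(1/78144) = (1 + 88209 + 24651 + 83/297)*(1/78144) = (33519800/297)*(1/78144) = 4189975/2901096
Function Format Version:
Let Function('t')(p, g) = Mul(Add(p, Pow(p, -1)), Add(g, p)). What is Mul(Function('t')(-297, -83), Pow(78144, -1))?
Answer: Rational(4189975, 2901096) ≈ 1.4443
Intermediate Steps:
Function('t')(p, g) = Mul(Add(g, p), Add(p, Pow(p, -1)))
Mul(Function('t')(-297, -83), Pow(78144, -1)) = Mul(Add(1, Pow(-297, 2), Mul(-83, -297), Mul(-83, Pow(-297, -1))), Pow(78144, -1)) = Mul(Add(1, 88209, 24651, Mul(-83, Rational(-1, 297))), Rational(1, 78144)) = Mul(Add(1, 88209, 24651, Rational(83, 297)), Rational(1, 78144)) = Mul(Rational(33519800, 297), Rational(1, 78144)) = Rational(4189975, 2901096)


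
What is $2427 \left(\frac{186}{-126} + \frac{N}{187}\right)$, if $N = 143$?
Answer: $- \frac{205486}{119} \approx -1726.8$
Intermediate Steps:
$2427 \left(\frac{186}{-126} + \frac{N}{187}\right) = 2427 \left(\frac{186}{-126} + \frac{143}{187}\right) = 2427 \left(186 \left(- \frac{1}{126}\right) + 143 \cdot \frac{1}{187}\right) = 2427 \left(- \frac{31}{21} + \frac{13}{17}\right) = 2427 \left(- \frac{254}{357}\right) = - \frac{205486}{119}$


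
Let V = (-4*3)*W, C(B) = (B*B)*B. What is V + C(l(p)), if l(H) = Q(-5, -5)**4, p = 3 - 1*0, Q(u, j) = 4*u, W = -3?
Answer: 4096000000000036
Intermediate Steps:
p = 3 (p = 3 + 0 = 3)
l(H) = 160000 (l(H) = (4*(-5))**4 = (-20)**4 = 160000)
C(B) = B**3 (C(B) = B**2*B = B**3)
V = 36 (V = -4*3*(-3) = -12*(-3) = 36)
V + C(l(p)) = 36 + 160000**3 = 36 + 4096000000000000 = 4096000000000036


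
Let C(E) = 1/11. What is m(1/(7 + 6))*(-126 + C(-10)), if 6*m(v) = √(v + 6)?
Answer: -1385*√1027/858 ≈ -51.731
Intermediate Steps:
C(E) = 1/11
m(v) = √(6 + v)/6 (m(v) = √(v + 6)/6 = √(6 + v)/6)
m(1/(7 + 6))*(-126 + C(-10)) = (√(6 + 1/(7 + 6))/6)*(-126 + 1/11) = (√(6 + 1/13)/6)*(-1385/11) = (√(79/13)/6)*(-1385/11) = ((√1027/13)/6)*(-1385/11) = (√1027/78)*(-1385/11) = -1385*√1027/858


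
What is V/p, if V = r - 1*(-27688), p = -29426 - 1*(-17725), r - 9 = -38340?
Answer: 10643/11701 ≈ 0.90958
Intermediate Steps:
r = -38331 (r = 9 - 38340 = -38331)
p = -11701 (p = -29426 + 17725 = -11701)
V = -10643 (V = -38331 - 1*(-27688) = -38331 + 27688 = -10643)
V/p = -10643/(-11701) = -10643*(-1/11701) = 10643/11701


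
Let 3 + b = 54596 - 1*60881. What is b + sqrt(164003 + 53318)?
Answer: -6288 + sqrt(217321) ≈ -5821.8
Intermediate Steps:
b = -6288 (b = -3 + (54596 - 1*60881) = -3 + (54596 - 60881) = -3 - 6285 = -6288)
b + sqrt(164003 + 53318) = -6288 + sqrt(164003 + 53318) = -6288 + sqrt(217321)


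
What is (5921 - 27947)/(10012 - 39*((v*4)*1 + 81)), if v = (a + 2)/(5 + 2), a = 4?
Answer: -154182/47035 ≈ -3.2780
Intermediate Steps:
v = 6/7 (v = (4 + 2)/(5 + 2) = 6/7 ≈ 0.85714)
(5921 - 27947)/(10012 - 39*((v*4)*1 + 81)) = (5921 - 27947)/(10012 - 39*(((6/7)*4)*1 + 81)) = -22026/(10012 - 39*((24/7)*1 + 81)) = -22026/(10012 - 39*(24/7 + 81)) = -22026/(10012 - 39*591/7) = -22026/(10012 - 23049/7) = -22026/47035/7 = -22026*7/47035 = -154182/47035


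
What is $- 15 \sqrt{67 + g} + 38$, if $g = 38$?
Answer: $38 - 15 \sqrt{105} \approx -115.7$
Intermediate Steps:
$- 15 \sqrt{67 + g} + 38 = - 15 \sqrt{67 + 38} + 38 = - 15 \sqrt{105} + 38 = 38 - 15 \sqrt{105}$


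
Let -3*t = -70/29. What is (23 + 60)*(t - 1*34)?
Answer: -239704/87 ≈ -2755.2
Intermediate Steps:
t = 70/87 (t = -(-70)/(3*29) = -⅓*(-70/29) = 70/87 ≈ 0.80460)
(23 + 60)*(t - 1*34) = (23 + 60)*(70/87 - 1*34) = 83*(70/87 - 34) = 83*(-2888/87) = -239704/87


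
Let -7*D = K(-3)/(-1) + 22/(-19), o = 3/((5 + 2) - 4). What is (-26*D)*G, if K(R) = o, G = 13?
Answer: -13858/133 ≈ -104.20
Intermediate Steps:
o = 1 (o = 3/(7 - 4) = 3/3 = 3*(1/3) = 1)
K(R) = 1
D = 41/133 (D = -(1/(-1) + 22/(-19))/7 = -(1*(-1) + 22*(-1/19))/7 = -(-1 - 22/19)/7 = -1/7*(-41/19) = 41/133 ≈ 0.30827)
(-26*D)*G = -26*41/133*13 = -1066/133*13 = -13858/133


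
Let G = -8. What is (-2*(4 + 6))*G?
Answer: 160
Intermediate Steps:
(-2*(4 + 6))*G = -2*(4 + 6)*(-8) = -2*10*(-8) = -20*(-8) = 160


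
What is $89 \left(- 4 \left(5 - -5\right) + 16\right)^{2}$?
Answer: $51264$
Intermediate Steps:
$89 \left(- 4 \left(5 - -5\right) + 16\right)^{2} = 89 \left(- 4 \left(5 + 5\right) + 16\right)^{2} = 89 \left(\left(-4\right) 10 + 16\right)^{2} = 89 \left(-40 + 16\right)^{2} = 89 \left(-24\right)^{2} = 89 \cdot 576 = 51264$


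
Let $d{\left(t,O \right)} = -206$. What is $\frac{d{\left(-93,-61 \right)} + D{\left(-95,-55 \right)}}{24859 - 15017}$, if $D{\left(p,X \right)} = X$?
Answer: $- \frac{261}{9842} \approx -0.026519$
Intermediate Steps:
$\frac{d{\left(-93,-61 \right)} + D{\left(-95,-55 \right)}}{24859 - 15017} = \frac{-206 - 55}{24859 - 15017} = - \frac{261}{9842}$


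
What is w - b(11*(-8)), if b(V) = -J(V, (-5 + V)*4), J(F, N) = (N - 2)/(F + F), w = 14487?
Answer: 115913/8 ≈ 14489.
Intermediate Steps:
J(F, N) = (-2 + N)/(2*F) (J(F, N) = (-2 + N)/((2*F)) = (-2 + N)*(1/(2*F)) = (-2 + N)/(2*F))
b(V) = -(-22 + 4*V)/(2*V) (b(V) = -(-2 + (-5 + V)*4)/(2*V) = -(-2 + (-20 + 4*V))/(2*V) = -(-22 + 4*V)/(2*V))
w - b(11*(-8)) = 14487 - (-2 + 11/((11*(-8)))) = 14487 - (-2 + 11/(-88)) = 14487 - (-2 + 11*(-1/88)) = 14487 - (-2 - ⅛) = 14487 - 1*(-17/8) = 14487 + 17/8 = 115913/8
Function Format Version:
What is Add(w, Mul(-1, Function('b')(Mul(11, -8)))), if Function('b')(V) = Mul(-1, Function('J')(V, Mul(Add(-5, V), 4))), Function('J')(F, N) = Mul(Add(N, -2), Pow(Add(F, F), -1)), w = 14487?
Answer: Rational(115913, 8) ≈ 14489.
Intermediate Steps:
Function('J')(F, N) = Mul(Rational(1, 2), Pow(F, -1), Add(-2, N)) (Function('J')(F, N) = Mul(Add(-2, N), Pow(Mul(2, F), -1)) = Mul(Add(-2, N), Mul(Rational(1, 2), Pow(F, -1))) = Mul(Rational(1, 2), Pow(F, -1), Add(-2, N)))
Function('b')(V) = Mul(Rational(-1, 2), Pow(V, -1), Add(-22, Mul(4, V))) (Function('b')(V) = Mul(-1, Mul(Rational(1, 2), Pow(V, -1), Add(-2, Mul(Add(-5, V), 4)))) = Mul(-1, Mul(Rational(1, 2), Pow(V, -1), Add(-2, Add(-20, Mul(4, V))))) = Mul(-1, Mul(Rational(1, 2), Pow(V, -1), Add(-22, Mul(4, V)))) = Mul(Rational(-1, 2), Pow(V, -1), Add(-22, Mul(4, V))))
Add(w, Mul(-1, Function('b')(Mul(11, -8)))) = Add(14487, Mul(-1, Add(-2, Mul(11, Pow(Mul(11, -8), -1))))) = Add(14487, Mul(-1, Add(-2, Mul(11, Pow(-88, -1))))) = Add(14487, Mul(-1, Add(-2, Mul(11, Rational(-1, 88))))) = Add(14487, Mul(-1, Add(-2, Rational(-1, 8)))) = Add(14487, Mul(-1, Rational(-17, 8))) = Add(14487, Rational(17, 8)) = Rational(115913, 8)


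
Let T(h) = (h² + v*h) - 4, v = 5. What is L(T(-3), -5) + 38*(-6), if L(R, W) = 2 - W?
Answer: -221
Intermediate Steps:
T(h) = -4 + h² + 5*h (T(h) = (h² + 5*h) - 4 = -4 + h² + 5*h)
L(T(-3), -5) + 38*(-6) = (2 - 1*(-5)) + 38*(-6) = (2 + 5) - 228 = 7 - 228 = -221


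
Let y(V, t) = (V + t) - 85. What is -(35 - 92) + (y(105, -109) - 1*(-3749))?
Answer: 3717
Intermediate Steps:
y(V, t) = -85 + V + t
-(35 - 92) + (y(105, -109) - 1*(-3749)) = -(35 - 92) + ((-85 + 105 - 109) - 1*(-3749)) = -1*(-57) + (-89 + 3749) = 57 + 3660 = 3717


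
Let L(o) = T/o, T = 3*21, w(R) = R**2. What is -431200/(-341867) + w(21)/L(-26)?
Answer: -61788594/341867 ≈ -180.74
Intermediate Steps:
T = 63
L(o) = 63/o
-431200/(-341867) + w(21)/L(-26) = -431200/(-341867) + 21**2/((63/(-26))) = -431200*(-1/341867) + 441/((63*(-1/26))) = 431200/341867 + 441/(-63/26) = 431200/341867 + 441*(-26/63) = 431200/341867 - 182 = -61788594/341867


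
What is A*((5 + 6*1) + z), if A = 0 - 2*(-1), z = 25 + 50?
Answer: 172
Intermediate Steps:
z = 75
A = 2 (A = 0 + 2 = 2)
A*((5 + 6*1) + z) = 2*((5 + 6*1) + 75) = 2*((5 + 6) + 75) = 2*(11 + 75) = 2*86 = 172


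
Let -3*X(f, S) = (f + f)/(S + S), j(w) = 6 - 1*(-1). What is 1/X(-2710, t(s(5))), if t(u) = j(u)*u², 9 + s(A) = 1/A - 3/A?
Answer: 46389/67750 ≈ 0.68471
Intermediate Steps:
j(w) = 7 (j(w) = 6 + 1 = 7)
s(A) = -9 - 2/A (s(A) = -9 + (1/A - 3/A) = -9 - 2/A)
t(u) = 7*u²
X(f, S) = -f/(3*S) (X(f, S) = -(f + f)/(3*(S + S)) = -2*f/(3*(2*S)) = -2*f*1/(2*S)/3 = -f/(3*S))
1/X(-2710, t(s(5))) = 1/(-⅓*(-2710)/7*(-9 - 2/5)²) = 1/(-⅓*(-2710)/7*(-9 - 2*⅕)²) = 1/(-⅓*(-2710)/7*(-9 - ⅖)²) = 1/(-⅓*(-2710)/7*(-47/5)²) = 1/(-⅓*(-2710)/7*(2209/25)) = 1/(-⅓*(-2710)/15463/25) = 1/(-⅓*(-2710)*25/15463) = 1/(67750/46389) = 46389/67750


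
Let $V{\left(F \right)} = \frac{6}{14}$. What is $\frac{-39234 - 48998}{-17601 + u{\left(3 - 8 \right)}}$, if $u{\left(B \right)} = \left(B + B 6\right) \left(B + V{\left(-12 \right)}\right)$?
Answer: $\frac{88232}{17441} \approx 5.0589$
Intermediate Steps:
$V{\left(F \right)} = \frac{3}{7}$ ($V{\left(F \right)} = 6 \cdot \frac{1}{14} = \frac{3}{7}$)
$u{\left(B \right)} = 7 B \left(\frac{3}{7} + B\right)$ ($u{\left(B \right)} = \left(B + B 6\right) \left(B + \frac{3}{7}\right) = \left(B + 6 B\right) \left(\frac{3}{7} + B\right) = 7 B \left(\frac{3}{7} + B\right)$)
$\frac{-39234 - 48998}{-17601 + u{\left(3 - 8 \right)}} = \frac{-39234 - 48998}{-17601 + \left(3 - 8\right) \left(3 + 7 \left(3 - 8\right)\right)} = - \frac{88232}{-17601 + \left(3 - 8\right) \left(3 + 7 \left(3 - 8\right)\right)} = - \frac{88232}{-17601 - 5 \left(3 + 7 \left(-5\right)\right)} = - \frac{88232}{-17601 - 5 \left(3 - 35\right)} = - \frac{88232}{-17601 - -160} = - \frac{88232}{-17601 + 160} = - \frac{88232}{-17441} = \left(-88232\right) \left(- \frac{1}{17441}\right) = \frac{88232}{17441}$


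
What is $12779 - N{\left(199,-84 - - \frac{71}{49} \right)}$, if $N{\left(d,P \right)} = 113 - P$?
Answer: $\frac{616589}{49} \approx 12583.0$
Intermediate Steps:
$12779 - N{\left(199,-84 - - \frac{71}{49} \right)} = 12779 - \left(113 - \left(-84 - - \frac{71}{49}\right)\right) = 12779 - \left(113 - \left(-84 + \frac{71}{49}\right)\right) = 12779 - \left(113 - - \frac{4045}{49}\right) = 12779 - \left(113 + \frac{4045}{49}\right) = 12779 - \frac{9582}{49} = \frac{616589}{49}$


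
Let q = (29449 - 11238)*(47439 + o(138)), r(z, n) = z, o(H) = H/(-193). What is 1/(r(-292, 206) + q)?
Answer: 193/166732374923 ≈ 1.1575e-9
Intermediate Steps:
o(H) = -H/193 (o(H) = H*(-1/193) = -H/193)
q = 166732431279/193 (q = (29449 - 11238)*(47439 - 1/193*138) = 18211*(47439 - 138/193) = 18211*(9155589/193) = 166732431279/193 ≈ 8.6390e+8)
1/(r(-292, 206) + q) = 1/(-292 + 166732431279/193) = 1/(166732374923/193) = 193/166732374923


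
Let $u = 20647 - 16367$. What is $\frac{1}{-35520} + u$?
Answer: $\frac{152025599}{35520} \approx 4280.0$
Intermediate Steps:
$u = 4280$ ($u = 20647 - 16367 = 4280$)
$\frac{1}{-35520} + u = \frac{1}{-35520} + 4280 = - \frac{1}{35520} + 4280 = \frac{152025599}{35520}$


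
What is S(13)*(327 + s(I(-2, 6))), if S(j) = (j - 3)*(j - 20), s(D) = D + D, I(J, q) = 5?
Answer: -23590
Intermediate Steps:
s(D) = 2*D
S(j) = (-20 + j)*(-3 + j) (S(j) = (-3 + j)*(-20 + j) = (-20 + j)*(-3 + j))
S(13)*(327 + s(I(-2, 6))) = (60 + 13**2 - 23*13)*(327 + 2*5) = (60 + 169 - 299)*(327 + 10) = -70*337 = -23590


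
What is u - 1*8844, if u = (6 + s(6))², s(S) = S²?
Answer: -7080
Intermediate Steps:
u = 1764 (u = (6 + 6²)² = (6 + 36)² = 42² = 1764)
u - 1*8844 = 1764 - 1*8844 = 1764 - 8844 = -7080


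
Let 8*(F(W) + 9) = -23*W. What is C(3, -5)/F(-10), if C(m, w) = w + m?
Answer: -8/79 ≈ -0.10127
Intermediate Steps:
F(W) = -9 - 23*W/8 (F(W) = -9 + (-23*W)/8 = -9 - 23*W/8)
C(m, w) = m + w
C(3, -5)/F(-10) = (3 - 5)/(-9 - 23/8*(-10)) = -2/(-9 + 115/4) = -2/79/4 = -2*4/79 = -8/79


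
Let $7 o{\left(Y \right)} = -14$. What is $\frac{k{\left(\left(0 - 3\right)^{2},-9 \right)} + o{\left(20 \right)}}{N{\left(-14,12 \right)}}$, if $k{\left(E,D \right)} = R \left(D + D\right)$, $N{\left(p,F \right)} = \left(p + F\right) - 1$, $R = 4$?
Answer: $\frac{74}{3} \approx 24.667$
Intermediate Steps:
$o{\left(Y \right)} = -2$ ($o{\left(Y \right)} = \frac{1}{7} \left(-14\right) = -2$)
$N{\left(p,F \right)} = -1 + F + p$ ($N{\left(p,F \right)} = \left(F + p\right) - 1 = -1 + F + p$)
$k{\left(E,D \right)} = 8 D$ ($k{\left(E,D \right)} = 4 \left(D + D\right) = 4 \cdot 2 D = 8 D$)
$\frac{k{\left(\left(0 - 3\right)^{2},-9 \right)} + o{\left(20 \right)}}{N{\left(-14,12 \right)}} = \frac{8 \left(-9\right) - 2}{-1 + 12 - 14} = \frac{-72 - 2}{-3} = \left(- \frac{1}{3}\right) \left(-74\right) = \frac{74}{3}$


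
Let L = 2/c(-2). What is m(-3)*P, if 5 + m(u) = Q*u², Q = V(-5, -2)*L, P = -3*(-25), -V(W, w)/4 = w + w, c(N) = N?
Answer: -11175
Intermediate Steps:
V(W, w) = -8*w (V(W, w) = -4*(w + w) = -8*w)
P = 75
L = -1 (L = 2/(-2) = 2*(-½) = -1)
Q = -16 (Q = -8*(-2)*(-1) = 16*(-1) = -16)
m(u) = -5 - 16*u²
m(-3)*P = (-5 - 16*(-3)²)*75 = (-5 - 16*9)*75 = (-5 - 144)*75 = -149*75 = -11175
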